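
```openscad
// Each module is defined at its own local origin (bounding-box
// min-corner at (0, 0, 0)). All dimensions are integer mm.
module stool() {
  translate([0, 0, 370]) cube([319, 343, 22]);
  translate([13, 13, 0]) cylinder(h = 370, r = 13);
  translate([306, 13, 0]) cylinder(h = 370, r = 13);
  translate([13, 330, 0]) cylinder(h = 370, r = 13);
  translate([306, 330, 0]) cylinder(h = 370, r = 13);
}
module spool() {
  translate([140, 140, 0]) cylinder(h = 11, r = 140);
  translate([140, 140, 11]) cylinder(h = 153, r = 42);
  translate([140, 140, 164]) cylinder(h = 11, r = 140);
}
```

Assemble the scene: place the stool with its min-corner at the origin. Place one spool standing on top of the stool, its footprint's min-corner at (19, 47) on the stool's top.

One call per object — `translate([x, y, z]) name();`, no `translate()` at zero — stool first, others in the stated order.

stool();
translate([19, 47, 392]) spool();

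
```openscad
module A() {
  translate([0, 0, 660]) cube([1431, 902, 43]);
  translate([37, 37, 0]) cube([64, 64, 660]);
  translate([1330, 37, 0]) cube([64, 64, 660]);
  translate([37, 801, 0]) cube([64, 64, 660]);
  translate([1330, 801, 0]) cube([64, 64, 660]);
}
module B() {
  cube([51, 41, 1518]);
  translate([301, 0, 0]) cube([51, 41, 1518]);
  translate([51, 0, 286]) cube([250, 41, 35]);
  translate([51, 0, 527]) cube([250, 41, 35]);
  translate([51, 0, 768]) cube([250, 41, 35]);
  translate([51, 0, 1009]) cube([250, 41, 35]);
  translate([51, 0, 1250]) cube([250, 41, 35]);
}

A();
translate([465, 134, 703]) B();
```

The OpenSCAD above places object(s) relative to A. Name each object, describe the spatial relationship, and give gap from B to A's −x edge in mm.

The ladder's min-x is at 465; the table's min-x is 0; gap = 465 mm.

A is a table. B is a ladder. The ladder is on top of the table. The gap from the ladder to the table's −x edge is 465 mm.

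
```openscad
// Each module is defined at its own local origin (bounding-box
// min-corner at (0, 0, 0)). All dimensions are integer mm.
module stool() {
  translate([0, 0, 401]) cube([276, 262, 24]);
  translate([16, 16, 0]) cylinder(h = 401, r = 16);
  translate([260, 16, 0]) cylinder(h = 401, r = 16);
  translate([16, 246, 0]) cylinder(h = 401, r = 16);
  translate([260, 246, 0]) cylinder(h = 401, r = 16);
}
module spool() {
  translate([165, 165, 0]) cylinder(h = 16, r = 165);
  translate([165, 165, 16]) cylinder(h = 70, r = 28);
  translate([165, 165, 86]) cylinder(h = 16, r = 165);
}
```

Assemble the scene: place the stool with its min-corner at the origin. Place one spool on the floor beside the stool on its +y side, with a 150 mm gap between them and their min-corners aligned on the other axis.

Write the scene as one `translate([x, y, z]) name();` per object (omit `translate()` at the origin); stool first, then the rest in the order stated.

stool();
translate([0, 412, 0]) spool();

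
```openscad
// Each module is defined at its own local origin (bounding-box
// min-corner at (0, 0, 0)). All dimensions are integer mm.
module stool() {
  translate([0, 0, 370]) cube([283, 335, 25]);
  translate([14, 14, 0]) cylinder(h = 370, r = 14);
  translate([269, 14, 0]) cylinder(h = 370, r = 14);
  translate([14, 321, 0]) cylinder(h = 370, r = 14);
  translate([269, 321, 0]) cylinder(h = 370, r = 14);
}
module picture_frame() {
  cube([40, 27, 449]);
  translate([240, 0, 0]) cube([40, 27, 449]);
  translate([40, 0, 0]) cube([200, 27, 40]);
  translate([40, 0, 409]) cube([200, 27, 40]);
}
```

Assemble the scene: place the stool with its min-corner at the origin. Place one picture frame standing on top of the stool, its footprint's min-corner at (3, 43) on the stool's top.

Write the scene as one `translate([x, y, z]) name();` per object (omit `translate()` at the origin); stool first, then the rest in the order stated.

stool();
translate([3, 43, 395]) picture_frame();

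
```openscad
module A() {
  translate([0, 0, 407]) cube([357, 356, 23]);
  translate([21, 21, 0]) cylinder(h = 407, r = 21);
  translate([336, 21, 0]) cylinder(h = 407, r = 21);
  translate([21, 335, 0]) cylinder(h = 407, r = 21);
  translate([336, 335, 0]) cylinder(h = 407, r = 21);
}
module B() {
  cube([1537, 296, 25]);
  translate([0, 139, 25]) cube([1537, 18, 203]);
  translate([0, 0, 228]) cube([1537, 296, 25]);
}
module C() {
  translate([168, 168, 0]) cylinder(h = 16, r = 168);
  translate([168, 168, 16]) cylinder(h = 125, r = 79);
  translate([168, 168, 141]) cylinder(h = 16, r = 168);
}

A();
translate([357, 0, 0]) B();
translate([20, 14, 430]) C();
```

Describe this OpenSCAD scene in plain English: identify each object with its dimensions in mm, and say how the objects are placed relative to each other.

A is a four-legged stool. The seat is 357×356 mm, 23 mm thick, top at z = 430 mm. It stands on four round legs, each 42 mm in diameter, from z = 0 to the seat underside, each leg's axis is inset half a diameter from the nearest pair of seat edges (so the leg's bounding box is flush with the corner).

B is an I-beam lying along x, 1537 mm long. Overall section height 253 mm. Two flanges 296 mm wide (y) and 25 mm thick, one on the floor and one at the top; a web 18 mm thick runs between them, centred on the flange width.

C is a spool: two coaxial disc flanges of radius 168 mm and thickness 16 mm, joined by a core cylinder of radius 79 mm and height 125 mm. The lower flange rests on z = 0 and the three cylinders share a vertical axis.

The I-beam is against the stool's +x side, with their −y faces flush. The spool is on top of the stool.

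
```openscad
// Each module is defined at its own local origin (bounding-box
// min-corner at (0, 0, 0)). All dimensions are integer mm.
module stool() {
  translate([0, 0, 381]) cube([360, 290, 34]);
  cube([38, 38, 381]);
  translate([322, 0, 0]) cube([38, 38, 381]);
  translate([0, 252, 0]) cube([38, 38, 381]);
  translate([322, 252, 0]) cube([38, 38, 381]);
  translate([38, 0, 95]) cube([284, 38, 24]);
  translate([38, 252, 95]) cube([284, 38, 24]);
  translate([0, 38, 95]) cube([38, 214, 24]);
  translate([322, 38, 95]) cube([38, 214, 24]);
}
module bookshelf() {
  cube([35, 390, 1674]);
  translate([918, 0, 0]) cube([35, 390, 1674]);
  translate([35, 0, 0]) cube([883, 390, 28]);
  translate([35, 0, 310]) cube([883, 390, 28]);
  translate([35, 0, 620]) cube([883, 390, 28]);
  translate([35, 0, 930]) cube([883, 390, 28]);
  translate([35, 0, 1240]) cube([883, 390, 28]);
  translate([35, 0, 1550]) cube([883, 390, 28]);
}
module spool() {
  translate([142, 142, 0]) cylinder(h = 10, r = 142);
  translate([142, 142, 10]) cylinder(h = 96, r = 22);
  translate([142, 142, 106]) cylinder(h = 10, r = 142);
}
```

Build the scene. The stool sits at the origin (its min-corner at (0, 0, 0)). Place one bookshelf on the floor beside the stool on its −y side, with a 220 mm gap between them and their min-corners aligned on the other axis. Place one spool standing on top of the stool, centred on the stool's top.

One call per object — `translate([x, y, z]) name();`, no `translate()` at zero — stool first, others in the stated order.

stool();
translate([0, -610, 0]) bookshelf();
translate([38, 3, 415]) spool();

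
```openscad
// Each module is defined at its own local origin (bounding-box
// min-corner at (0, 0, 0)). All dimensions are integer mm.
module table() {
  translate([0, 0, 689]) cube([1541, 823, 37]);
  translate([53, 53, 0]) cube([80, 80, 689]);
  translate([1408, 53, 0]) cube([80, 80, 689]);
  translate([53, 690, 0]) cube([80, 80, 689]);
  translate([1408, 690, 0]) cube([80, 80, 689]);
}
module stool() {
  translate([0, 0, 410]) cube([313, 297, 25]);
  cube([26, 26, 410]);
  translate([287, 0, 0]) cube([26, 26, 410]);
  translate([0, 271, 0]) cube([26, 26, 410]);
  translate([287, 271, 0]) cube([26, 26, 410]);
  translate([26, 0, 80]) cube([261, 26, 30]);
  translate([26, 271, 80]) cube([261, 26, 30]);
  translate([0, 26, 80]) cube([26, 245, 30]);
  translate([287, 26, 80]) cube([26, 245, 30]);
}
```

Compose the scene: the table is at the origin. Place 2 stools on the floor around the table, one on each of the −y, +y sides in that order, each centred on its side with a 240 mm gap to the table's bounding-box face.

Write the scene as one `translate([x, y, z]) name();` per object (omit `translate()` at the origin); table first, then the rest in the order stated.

table();
translate([614, -537, 0]) stool();
translate([614, 1063, 0]) stool();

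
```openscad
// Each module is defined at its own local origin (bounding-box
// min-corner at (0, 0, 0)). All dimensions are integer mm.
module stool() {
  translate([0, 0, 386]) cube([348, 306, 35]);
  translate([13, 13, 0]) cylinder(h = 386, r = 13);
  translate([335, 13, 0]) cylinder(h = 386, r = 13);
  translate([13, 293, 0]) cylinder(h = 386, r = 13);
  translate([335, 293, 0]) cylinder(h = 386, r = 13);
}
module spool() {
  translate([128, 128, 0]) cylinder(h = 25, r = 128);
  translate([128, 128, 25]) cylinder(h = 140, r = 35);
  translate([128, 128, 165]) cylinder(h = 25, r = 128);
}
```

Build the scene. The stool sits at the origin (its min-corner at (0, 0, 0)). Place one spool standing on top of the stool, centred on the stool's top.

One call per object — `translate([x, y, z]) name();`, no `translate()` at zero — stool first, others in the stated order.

stool();
translate([46, 25, 421]) spool();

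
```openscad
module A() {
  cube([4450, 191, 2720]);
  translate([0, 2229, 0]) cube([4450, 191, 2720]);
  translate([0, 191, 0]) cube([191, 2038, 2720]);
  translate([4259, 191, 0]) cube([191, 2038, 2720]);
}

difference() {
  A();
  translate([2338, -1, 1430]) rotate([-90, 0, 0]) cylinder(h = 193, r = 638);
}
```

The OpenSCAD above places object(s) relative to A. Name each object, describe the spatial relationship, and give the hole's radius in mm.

A is a house frame. The house frame has a circular hole through its front wall. The hole's radius is 638 mm.

The subtracted cylinder has r = 638 mm.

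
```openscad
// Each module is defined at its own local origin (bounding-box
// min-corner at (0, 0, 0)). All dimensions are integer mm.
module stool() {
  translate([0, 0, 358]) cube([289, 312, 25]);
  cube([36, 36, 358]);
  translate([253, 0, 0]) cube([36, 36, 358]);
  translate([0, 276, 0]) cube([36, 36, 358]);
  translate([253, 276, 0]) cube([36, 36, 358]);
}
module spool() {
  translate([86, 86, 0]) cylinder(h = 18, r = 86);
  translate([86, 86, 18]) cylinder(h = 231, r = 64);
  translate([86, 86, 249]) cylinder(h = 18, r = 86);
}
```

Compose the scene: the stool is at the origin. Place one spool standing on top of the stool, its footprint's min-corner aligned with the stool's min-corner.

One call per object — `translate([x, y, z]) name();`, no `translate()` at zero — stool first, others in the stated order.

stool();
translate([0, 0, 383]) spool();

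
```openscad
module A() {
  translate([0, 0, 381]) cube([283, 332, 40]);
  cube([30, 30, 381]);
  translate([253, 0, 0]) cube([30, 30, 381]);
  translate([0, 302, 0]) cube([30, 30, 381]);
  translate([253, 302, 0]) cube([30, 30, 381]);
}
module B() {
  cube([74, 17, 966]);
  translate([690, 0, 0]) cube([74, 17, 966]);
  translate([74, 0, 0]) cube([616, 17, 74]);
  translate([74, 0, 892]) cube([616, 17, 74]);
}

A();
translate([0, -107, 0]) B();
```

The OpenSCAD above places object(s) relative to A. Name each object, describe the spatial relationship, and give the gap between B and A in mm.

The picture frame's nearest face is 90 mm from the stool's −y face.

A is a stool. B is a picture frame. The picture frame is on the floor beside the stool on its −y side. The gap between the picture frame and the stool is 90 mm.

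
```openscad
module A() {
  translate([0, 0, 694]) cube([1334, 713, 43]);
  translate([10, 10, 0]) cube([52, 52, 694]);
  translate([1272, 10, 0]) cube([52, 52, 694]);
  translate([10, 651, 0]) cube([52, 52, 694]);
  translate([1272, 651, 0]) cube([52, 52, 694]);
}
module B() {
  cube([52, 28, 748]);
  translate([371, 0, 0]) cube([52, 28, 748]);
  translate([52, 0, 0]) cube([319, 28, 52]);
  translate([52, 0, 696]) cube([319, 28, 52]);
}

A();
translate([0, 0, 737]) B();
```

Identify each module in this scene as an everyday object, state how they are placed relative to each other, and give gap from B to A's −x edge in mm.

A is a table. B is a picture frame. The picture frame is on top of the table. The gap from the picture frame to the table's −x edge is 0 mm.

The picture frame's min-x is at 0; the table's min-x is 0; gap = 0 mm.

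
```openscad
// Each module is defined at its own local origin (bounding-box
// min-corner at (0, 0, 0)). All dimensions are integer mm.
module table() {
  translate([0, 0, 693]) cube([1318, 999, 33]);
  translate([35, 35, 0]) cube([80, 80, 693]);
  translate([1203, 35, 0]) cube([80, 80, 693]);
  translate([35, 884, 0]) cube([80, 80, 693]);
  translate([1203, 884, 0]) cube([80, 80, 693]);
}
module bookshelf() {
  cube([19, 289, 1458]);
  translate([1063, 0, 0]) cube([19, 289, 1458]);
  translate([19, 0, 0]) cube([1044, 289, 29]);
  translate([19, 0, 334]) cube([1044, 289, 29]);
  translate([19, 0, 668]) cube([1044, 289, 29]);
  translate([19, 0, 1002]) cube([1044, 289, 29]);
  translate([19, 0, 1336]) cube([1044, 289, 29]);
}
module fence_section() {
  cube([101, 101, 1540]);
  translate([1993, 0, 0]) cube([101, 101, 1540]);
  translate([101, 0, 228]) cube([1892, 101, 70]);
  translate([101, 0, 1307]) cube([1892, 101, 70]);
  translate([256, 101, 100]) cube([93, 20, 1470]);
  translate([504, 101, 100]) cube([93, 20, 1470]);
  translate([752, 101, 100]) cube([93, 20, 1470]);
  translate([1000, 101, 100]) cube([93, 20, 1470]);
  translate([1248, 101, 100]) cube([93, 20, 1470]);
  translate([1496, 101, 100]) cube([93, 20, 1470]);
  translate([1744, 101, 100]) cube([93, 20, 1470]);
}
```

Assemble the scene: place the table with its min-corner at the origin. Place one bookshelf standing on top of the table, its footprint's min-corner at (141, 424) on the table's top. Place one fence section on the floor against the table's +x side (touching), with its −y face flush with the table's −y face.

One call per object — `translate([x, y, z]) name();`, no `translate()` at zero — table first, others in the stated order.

table();
translate([141, 424, 726]) bookshelf();
translate([1318, 0, 0]) fence_section();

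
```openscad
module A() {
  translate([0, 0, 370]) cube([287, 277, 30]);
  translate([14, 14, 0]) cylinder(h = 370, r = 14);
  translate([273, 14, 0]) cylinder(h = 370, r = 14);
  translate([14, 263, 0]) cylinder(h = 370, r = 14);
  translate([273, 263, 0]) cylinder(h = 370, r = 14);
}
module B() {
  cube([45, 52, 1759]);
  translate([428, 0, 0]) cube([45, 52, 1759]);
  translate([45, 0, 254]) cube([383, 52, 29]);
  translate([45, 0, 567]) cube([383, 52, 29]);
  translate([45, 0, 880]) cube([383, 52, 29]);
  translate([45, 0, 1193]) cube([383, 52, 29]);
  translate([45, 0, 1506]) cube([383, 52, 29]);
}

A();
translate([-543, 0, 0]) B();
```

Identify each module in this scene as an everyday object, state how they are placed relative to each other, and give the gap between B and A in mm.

The ladder's nearest face is 70 mm from the stool's −x face.

A is a stool. B is a ladder. The ladder is on the floor beside the stool on its −x side. The gap between the ladder and the stool is 70 mm.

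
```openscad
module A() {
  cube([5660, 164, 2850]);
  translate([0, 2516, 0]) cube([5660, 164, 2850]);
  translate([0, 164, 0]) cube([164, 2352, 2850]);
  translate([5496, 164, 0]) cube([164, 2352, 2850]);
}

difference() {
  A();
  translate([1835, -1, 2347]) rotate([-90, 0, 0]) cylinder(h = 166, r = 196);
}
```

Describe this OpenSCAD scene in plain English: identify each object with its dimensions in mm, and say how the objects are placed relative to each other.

A is a box-shaped house frame (walls only): outside footprint 5660×2680 mm, wall height 2850 mm, wall thickness 164 mm. The two y-facing walls run the full x-width; the two x-facing walls fit between the inner faces of the y-facing walls.

The house frame has a circular hole of radius 196 mm through its front wall, centred at (x = 1835, z = 2347).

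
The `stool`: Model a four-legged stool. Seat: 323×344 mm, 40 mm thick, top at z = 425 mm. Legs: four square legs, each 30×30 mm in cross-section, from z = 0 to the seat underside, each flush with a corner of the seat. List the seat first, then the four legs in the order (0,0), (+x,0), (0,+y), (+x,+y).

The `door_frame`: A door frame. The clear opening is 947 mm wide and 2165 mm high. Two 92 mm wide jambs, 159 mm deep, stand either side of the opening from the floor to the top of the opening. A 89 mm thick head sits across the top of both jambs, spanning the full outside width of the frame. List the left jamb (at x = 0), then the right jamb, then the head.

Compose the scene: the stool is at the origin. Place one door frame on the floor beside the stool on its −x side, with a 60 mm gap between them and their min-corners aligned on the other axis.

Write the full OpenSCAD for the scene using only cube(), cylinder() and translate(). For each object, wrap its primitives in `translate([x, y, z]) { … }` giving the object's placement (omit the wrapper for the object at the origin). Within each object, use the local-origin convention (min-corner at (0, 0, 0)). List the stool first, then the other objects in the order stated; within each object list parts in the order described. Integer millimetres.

translate([0, 0, 385]) cube([323, 344, 40]);
cube([30, 30, 385]);
translate([293, 0, 0]) cube([30, 30, 385]);
translate([0, 314, 0]) cube([30, 30, 385]);
translate([293, 314, 0]) cube([30, 30, 385]);
translate([-1191, 0, 0]) {
  cube([92, 159, 2165]);
  translate([1039, 0, 0]) cube([92, 159, 2165]);
  translate([0, 0, 2165]) cube([1131, 159, 89]);
}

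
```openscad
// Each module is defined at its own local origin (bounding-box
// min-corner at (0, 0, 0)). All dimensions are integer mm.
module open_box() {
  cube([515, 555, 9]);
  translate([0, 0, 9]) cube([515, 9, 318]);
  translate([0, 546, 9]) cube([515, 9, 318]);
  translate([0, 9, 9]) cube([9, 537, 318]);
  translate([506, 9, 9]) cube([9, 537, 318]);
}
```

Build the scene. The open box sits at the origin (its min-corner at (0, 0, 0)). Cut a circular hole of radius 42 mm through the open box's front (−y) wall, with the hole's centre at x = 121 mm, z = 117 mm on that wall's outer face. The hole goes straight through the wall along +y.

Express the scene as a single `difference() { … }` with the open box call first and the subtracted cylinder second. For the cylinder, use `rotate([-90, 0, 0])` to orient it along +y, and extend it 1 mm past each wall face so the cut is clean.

difference() {
  open_box();
  translate([121, -1, 117]) rotate([-90, 0, 0]) cylinder(h = 11, r = 42);
}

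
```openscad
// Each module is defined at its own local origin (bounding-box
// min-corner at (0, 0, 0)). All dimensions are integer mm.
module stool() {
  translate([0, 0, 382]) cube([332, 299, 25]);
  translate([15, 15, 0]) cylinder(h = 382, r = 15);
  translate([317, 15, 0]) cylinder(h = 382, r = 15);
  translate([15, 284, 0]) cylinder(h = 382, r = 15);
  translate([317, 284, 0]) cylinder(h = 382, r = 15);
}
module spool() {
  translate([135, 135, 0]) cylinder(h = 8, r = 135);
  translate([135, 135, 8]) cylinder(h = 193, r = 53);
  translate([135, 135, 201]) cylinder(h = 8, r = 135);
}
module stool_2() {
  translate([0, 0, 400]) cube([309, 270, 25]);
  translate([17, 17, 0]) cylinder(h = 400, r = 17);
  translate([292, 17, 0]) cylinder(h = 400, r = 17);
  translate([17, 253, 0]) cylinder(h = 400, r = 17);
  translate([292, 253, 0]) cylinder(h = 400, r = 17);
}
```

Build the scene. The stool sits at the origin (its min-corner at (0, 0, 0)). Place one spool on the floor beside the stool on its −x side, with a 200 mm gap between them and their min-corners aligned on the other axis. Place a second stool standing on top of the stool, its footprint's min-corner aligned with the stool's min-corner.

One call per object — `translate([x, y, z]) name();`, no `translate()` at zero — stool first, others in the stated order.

stool();
translate([-470, 0, 0]) spool();
translate([0, 0, 407]) stool_2();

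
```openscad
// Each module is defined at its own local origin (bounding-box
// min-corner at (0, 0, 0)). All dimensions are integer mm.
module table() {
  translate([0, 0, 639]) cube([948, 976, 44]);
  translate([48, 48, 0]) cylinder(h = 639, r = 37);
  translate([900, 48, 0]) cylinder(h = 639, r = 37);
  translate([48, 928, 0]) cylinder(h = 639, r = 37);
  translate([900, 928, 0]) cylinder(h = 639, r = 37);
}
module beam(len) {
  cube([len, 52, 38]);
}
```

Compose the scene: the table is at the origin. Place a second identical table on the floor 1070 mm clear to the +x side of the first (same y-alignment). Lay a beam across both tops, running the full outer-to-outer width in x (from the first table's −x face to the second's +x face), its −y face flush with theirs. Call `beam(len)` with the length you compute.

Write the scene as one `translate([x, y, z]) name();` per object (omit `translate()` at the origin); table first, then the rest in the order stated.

table();
translate([2018, 0, 0]) table();
translate([0, 0, 683]) beam(2966);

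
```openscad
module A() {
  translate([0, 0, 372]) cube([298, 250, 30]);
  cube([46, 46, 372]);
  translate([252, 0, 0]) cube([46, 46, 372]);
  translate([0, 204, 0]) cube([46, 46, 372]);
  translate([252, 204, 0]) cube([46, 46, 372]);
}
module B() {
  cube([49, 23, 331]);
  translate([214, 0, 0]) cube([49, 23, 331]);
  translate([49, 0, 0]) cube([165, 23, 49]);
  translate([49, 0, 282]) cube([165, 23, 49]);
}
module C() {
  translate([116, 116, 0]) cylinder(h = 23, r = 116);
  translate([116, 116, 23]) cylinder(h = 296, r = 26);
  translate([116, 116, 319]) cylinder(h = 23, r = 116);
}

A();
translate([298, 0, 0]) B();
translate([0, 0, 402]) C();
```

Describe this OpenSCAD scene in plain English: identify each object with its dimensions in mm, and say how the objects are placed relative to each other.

A is a simple wooden stool: a rectangular seat 298 mm (x) by 250 mm (y), 30 mm thick, top face at z = 402 mm, on four square legs, each 46×46 mm in cross-section. The legs rest on z = 0, each flush with a corner of the seat.

B is a picture frame with a 165×233 mm rectangular opening (x by z) and a uniform 49 mm border on every side. Frame depth is 23 mm along y. It is built from two vertical stiles running the full outside height and two horizontal rails spanning the gap between the stiles.

C is a spool: two coaxial disc flanges of radius 116 mm and thickness 23 mm, joined by a core cylinder of radius 26 mm and height 296 mm. The lower flange rests on z = 0 and the three cylinders share a vertical axis.

The picture frame is against the stool's +x side, with their −y faces flush. The spool is on top of the stool.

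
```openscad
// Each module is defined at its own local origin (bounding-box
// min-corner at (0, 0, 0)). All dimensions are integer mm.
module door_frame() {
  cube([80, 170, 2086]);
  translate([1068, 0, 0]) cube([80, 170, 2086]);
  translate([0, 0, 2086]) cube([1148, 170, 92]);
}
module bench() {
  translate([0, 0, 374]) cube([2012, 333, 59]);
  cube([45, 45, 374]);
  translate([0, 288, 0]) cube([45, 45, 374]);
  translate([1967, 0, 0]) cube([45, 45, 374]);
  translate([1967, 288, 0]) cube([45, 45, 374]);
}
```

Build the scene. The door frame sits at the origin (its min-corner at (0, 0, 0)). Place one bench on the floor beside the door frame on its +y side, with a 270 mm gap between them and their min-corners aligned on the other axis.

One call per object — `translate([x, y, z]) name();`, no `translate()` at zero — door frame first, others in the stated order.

door_frame();
translate([0, 440, 0]) bench();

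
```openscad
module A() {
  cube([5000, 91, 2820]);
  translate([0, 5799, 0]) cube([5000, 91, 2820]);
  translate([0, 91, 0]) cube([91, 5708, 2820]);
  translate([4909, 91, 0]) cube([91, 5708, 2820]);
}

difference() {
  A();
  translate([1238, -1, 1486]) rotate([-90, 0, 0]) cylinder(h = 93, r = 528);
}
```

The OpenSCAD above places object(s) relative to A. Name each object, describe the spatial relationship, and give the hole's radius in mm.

A is a house frame. The house frame has a circular hole through its front wall. The hole's radius is 528 mm.

The subtracted cylinder has r = 528 mm.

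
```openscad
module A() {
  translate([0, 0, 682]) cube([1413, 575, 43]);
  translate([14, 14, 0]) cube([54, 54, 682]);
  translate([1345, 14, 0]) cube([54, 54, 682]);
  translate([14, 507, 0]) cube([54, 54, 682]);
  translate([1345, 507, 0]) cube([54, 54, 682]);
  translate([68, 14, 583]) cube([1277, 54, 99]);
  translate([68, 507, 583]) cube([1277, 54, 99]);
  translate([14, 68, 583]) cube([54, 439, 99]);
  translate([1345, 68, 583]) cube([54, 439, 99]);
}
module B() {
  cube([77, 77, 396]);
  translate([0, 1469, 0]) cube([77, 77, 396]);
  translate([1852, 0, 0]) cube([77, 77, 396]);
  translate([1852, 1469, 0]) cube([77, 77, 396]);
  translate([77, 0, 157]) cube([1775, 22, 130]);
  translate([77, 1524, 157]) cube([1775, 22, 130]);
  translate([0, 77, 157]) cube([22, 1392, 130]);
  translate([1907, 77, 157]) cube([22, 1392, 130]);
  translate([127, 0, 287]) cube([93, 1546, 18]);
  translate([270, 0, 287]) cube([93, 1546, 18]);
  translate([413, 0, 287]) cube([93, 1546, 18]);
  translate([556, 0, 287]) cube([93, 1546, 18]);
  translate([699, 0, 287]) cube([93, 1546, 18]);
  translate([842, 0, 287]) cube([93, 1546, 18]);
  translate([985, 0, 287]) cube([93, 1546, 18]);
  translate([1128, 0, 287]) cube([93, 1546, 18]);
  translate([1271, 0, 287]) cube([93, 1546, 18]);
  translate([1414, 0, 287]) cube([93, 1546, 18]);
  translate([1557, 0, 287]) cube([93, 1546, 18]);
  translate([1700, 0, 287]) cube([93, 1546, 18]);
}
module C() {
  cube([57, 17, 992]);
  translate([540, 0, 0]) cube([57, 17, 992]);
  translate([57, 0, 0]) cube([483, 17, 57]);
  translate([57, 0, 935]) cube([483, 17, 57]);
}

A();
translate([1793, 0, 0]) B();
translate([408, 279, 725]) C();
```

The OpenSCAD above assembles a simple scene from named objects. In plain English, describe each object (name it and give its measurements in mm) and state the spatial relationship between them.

A is a table with a 1413×575 mm rectangular top, 43 mm thick, top surface at z = 725 mm, supported by four 54×54 mm square legs, each inset 14 mm from the nearest pair of top edges, running from the floor. Four apron rails, 54 mm thick and 99 mm tall, run between adjacent legs with their top edges flush with the underside of the top and their outer faces flush with the legs' outer faces.

B is a bed frame 1929 mm long (x) by 1546 mm wide (y). Four 77×77 mm corner posts, 396 mm tall, at the corners of the footprint. Four rails of 22 mm thickness and 130 mm height run between adjacent posts with their undersides at z = 157 mm, their outer faces flush with the outside of the frame (the two x-running rails run between the posts' inner faces; the two y-running rails run between the posts' inner faces). 12 slats, each 93 mm wide (x) and 18 mm thick, lie across the top of the two x-running rails, running the full 1546 mm width of the frame in y; the slats are evenly spaced along x between the inner faces of the end posts with equal gaps (rounded down to the nearest mm) at the −x end and between each pair — any rounding remainder accumulates at the +x end.

C is a rectangular picture frame lying in the x–z plane (depth along y). The opening is 483 mm wide (x) by 878 mm tall (z), surrounded by a border 57 mm wide on all four sides. The frame is 17 mm deep and is made of two full-height vertical stiles with two horizontal rails fitted between them.

The bed frame is on the floor beside the table on its +x side. The picture frame is on top of the table, centred.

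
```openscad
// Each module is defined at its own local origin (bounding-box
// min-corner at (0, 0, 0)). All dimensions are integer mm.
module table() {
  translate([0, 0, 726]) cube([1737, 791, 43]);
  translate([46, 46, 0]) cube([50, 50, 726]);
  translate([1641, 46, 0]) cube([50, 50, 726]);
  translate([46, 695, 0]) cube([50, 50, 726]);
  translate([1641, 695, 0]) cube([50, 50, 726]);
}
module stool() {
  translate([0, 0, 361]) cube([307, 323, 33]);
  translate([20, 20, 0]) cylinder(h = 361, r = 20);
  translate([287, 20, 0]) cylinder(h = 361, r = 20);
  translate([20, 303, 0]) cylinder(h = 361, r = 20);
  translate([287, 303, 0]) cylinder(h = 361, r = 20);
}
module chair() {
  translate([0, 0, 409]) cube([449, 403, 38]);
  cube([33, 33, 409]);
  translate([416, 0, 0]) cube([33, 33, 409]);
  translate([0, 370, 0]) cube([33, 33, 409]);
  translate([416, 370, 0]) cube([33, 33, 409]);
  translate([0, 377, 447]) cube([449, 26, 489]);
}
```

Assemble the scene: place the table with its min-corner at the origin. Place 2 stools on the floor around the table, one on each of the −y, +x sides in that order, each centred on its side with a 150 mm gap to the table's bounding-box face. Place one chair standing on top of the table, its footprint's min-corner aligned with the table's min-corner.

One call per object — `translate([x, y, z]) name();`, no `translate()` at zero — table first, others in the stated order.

table();
translate([715, -473, 0]) stool();
translate([1887, 234, 0]) stool();
translate([0, 0, 769]) chair();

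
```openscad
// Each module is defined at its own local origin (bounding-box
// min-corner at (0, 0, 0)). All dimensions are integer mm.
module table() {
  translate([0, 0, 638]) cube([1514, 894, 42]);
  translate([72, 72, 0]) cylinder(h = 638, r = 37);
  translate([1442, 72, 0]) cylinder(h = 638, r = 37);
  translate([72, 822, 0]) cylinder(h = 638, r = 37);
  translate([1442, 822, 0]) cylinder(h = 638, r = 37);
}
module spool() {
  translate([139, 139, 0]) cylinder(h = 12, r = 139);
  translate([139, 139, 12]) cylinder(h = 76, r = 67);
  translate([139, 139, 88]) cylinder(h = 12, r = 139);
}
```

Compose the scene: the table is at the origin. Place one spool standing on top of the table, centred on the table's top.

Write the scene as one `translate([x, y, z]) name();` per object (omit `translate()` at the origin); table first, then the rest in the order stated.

table();
translate([618, 308, 680]) spool();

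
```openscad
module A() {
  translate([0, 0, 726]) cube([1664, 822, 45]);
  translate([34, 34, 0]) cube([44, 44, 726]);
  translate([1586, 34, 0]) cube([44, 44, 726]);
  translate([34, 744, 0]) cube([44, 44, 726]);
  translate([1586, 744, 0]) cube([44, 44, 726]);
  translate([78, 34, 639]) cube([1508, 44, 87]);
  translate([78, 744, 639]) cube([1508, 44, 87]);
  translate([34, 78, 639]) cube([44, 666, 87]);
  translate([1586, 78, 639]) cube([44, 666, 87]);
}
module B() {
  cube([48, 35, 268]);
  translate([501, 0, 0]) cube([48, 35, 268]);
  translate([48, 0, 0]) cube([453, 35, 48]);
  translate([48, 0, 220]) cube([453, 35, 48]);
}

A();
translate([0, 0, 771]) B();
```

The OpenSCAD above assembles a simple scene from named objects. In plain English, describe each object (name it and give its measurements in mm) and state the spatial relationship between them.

A is a table with a 1664×822 mm rectangular top, 45 mm thick, top surface at z = 771 mm, supported by four 44×44 mm square legs, each inset 34 mm from the nearest pair of top edges, running from the floor. Four apron rails, 44 mm thick and 87 mm tall, run between adjacent legs with their top edges flush with the underside of the top and their outer faces flush with the legs' outer faces.

B is a rectangular picture frame lying in the x–z plane (depth along y). The opening is 453 mm wide (x) by 172 mm tall (z), surrounded by a border 48 mm wide on all four sides. The frame is 35 mm deep and is made of two full-height vertical stiles with two horizontal rails fitted between them.

The picture frame is on top of the table.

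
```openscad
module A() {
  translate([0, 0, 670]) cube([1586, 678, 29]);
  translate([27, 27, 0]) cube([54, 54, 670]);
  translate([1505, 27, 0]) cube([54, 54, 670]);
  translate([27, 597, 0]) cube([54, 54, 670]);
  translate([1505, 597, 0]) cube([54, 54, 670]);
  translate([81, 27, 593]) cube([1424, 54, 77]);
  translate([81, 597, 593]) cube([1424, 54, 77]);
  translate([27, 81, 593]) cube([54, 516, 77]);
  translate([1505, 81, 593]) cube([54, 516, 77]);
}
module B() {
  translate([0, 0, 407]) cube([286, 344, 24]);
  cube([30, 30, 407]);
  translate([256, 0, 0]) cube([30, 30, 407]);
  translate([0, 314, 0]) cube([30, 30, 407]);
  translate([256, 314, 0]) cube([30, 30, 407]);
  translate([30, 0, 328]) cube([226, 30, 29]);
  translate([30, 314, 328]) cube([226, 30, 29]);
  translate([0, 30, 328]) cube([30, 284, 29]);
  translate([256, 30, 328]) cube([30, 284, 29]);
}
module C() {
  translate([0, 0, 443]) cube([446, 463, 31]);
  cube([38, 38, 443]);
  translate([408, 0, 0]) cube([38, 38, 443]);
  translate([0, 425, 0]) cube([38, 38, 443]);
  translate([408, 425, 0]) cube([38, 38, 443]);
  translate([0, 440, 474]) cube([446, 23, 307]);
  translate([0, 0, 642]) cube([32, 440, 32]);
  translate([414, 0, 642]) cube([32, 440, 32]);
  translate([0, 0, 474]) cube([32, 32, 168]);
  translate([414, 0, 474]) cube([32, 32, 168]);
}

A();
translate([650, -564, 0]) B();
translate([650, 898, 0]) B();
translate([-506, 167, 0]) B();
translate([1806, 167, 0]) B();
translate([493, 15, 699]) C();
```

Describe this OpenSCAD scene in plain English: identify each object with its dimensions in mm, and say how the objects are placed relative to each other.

A is a table with a 1586×678 mm rectangular top, 29 mm thick, top surface at z = 699 mm, supported by four 54×54 mm square legs, each inset 27 mm from the nearest pair of top edges, running from the floor. Four apron rails, 54 mm thick and 77 mm tall, run between adjacent legs with their top edges flush with the underside of the top and their outer faces flush with the legs' outer faces.

B is a four-legged stool. The seat is 286×344 mm, 24 mm thick, top at z = 431 mm. It stands on four square legs, each 30×30 mm in cross-section, from z = 0 to the seat underside, each flush with a corner of the seat. Four stretchers, 30 mm wide and 29 mm tall, connect adjacent legs with their undersides at z = 328 mm, each running between the inner faces of the legs it joins and aligned with the legs' outer faces on the other axis.

C is a chair. The seat is a 446×463×31 mm slab with its top at z = 474 mm, on four 38×38 mm corner legs (flush with the seat edges, standing on z = 0). A flat backrest 23 mm thick, 307 mm tall, spans the full seat width and rises from the seat top along its +y edge, rear face flush with the rear of the seat. Two armrests of 32×32 mm section run along each side from the seat's front edge to the front of the backrest, top faces 200 mm above the seat top and outer faces flush with the seat's x-edges; a 32×32 mm post under the front of each armrest stands on the seat at the front corner.

Four stools sit around the table at the −y, +y, −x, +x sides. The chair is on top of the table.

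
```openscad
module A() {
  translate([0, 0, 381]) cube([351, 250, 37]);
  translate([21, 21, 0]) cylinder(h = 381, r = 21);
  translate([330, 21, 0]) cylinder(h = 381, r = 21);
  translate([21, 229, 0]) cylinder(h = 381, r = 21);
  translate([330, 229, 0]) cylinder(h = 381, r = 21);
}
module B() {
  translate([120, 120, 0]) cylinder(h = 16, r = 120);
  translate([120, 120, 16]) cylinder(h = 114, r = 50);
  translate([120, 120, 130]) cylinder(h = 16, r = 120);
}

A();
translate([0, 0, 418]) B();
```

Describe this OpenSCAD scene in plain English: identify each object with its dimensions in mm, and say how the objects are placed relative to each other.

A is a four-legged stool. The seat is a 351×250×37 mm slab whose top surface is at z = 418 mm; four round legs, each 42 mm in diameter, run from the floor (z = 0) to the underside of the seat, each leg's axis is inset half a diameter from the nearest pair of seat edges (so the leg's bounding box is flush with the corner).

B is a spool: two coaxial disc flanges of radius 120 mm and thickness 16 mm, joined by a core cylinder of radius 50 mm and height 114 mm. The lower flange rests on z = 0 and the three cylinders share a vertical axis.

The spool is on top of the stool.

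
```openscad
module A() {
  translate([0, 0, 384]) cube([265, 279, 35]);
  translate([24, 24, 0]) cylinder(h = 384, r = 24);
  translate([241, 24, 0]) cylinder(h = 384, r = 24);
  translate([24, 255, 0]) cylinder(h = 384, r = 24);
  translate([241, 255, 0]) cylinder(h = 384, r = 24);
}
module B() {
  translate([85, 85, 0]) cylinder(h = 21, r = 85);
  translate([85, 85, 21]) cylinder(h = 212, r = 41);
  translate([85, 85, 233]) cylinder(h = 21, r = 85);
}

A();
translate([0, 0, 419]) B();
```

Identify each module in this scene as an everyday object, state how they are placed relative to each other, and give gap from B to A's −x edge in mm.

A is a stool. B is a spool. The spool is on top of the stool. The gap from the spool to the stool's −x edge is 0 mm.

The spool's min-x is at 0; the stool's min-x is 0; gap = 0 mm.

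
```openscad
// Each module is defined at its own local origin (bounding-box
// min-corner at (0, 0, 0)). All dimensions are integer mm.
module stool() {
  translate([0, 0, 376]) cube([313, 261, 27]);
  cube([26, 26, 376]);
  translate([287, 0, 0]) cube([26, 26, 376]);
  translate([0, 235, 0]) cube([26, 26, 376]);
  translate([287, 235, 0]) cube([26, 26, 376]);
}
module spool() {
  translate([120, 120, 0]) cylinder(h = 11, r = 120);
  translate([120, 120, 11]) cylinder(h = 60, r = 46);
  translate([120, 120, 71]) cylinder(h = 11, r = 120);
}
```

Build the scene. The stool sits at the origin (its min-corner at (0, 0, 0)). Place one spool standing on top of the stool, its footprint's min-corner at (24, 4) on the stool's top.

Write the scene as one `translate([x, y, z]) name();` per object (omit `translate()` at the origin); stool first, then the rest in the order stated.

stool();
translate([24, 4, 403]) spool();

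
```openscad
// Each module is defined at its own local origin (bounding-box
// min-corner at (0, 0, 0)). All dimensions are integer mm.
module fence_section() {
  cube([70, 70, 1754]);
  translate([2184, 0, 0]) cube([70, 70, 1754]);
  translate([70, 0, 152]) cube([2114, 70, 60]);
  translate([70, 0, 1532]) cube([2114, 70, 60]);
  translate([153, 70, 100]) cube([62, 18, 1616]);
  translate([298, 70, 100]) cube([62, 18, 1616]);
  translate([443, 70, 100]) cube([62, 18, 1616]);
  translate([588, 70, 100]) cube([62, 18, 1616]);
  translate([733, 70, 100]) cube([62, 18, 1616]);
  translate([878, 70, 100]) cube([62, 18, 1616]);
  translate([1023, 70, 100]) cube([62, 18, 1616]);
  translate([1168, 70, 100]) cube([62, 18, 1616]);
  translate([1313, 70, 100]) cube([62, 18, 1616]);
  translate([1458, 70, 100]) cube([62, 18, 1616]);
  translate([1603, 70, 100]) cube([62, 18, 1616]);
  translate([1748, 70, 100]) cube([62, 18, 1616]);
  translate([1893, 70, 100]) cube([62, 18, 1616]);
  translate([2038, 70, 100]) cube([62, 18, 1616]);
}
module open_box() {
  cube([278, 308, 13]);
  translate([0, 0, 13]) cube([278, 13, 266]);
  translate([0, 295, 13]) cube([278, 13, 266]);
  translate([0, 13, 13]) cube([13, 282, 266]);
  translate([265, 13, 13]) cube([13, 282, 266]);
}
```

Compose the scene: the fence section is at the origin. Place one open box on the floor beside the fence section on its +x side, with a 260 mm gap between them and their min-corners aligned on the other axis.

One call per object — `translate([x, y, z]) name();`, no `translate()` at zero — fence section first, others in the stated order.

fence_section();
translate([2514, 0, 0]) open_box();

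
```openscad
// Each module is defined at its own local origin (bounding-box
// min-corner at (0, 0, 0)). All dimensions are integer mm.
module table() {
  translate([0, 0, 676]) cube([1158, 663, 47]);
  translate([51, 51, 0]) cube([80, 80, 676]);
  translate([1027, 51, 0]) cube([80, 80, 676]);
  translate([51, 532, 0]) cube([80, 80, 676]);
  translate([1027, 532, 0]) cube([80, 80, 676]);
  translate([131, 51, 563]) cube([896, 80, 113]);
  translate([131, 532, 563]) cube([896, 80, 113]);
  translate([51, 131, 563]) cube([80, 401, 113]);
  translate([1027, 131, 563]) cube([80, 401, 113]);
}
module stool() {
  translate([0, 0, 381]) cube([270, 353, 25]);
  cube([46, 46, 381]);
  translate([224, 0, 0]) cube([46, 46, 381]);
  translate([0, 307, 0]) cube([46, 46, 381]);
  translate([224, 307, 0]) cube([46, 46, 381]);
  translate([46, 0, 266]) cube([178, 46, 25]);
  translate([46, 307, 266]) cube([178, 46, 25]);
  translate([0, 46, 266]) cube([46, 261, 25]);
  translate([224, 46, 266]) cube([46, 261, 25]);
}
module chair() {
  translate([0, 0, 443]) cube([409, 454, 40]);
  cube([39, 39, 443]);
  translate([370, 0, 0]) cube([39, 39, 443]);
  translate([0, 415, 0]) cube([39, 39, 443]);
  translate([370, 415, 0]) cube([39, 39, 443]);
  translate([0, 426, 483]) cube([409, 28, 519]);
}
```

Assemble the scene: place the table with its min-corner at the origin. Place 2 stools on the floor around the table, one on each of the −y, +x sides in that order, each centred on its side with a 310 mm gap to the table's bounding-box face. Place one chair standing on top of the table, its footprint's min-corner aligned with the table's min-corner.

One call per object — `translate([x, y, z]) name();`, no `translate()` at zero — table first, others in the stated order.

table();
translate([444, -663, 0]) stool();
translate([1468, 155, 0]) stool();
translate([0, 0, 723]) chair();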